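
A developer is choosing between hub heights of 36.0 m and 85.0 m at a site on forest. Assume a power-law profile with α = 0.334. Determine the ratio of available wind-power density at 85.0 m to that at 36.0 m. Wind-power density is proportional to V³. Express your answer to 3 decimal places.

2.365

Speed ratio: V_B/V_A = (z_B/z_A)^α = (85.0/36.0)^0.334 = (2.3611)^0.334 = 1.33236
Power-density ratio: P_B/P_A = (V_B/V_A)³ = (1.33236)³ = 2.36517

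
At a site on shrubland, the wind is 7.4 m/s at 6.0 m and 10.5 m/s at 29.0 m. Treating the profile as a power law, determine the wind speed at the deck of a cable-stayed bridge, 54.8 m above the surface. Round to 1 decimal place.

12.1 m/s

First find α: α = ln(V₂/V₁)/ln(z₂/z₁) = ln(10.5/7.4)/ln(29.0/6.0) = 0.34990/1.57554 = 0.2221
Extrapolate from 29.0 m to 54.8 m: V₃ = 10.5 × (54.8/29.0)^0.2221 = 10.5 × 1.1518 = 12.0940 m/s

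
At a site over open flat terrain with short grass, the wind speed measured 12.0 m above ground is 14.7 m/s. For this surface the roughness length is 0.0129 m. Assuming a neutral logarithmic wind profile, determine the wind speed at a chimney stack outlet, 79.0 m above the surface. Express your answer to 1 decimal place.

18.8 m/s

Log law: V(z) ∝ ln(z/z₀), so V₂/V₁ = ln(z₂/z₀) / ln(z₁/z₀).
ln(79.0/0.0129) = 8.7200, ln(12.0/0.0129) = 6.8354
V₂ = 14.7 × 8.7200/6.8354 = 14.7 × 1.2757 = 18.7528 m/s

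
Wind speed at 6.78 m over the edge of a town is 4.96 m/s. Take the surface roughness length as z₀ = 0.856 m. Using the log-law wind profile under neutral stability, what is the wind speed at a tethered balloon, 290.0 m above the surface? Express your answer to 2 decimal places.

Log law: V(z) ∝ ln(z/z₀), so V₂/V₁ = ln(z₂/z₀) / ln(z₁/z₀).
ln(290.0/0.856) = 5.8254, ln(6.78/0.856) = 2.0695
V₂ = 4.96 × 5.8254/2.0695 = 4.96 × 2.8149 = 13.9620 m/s

13.96 m/s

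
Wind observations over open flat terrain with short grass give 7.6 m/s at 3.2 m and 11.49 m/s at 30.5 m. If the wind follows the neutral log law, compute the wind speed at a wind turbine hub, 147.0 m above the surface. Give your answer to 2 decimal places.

14.20 m/s

Log law: V ∝ ln(z/z₀). From the pair, with r = V₁/V₂ = 0.66144,
ln z₀ = (ln z₁ − r·ln z₂)/(1 − r) = (1.1632 − 0.66144×3.4177)/0.33856 = -3.2417 → z₀ = 0.03910 m
V₃ = V₁ · ln(z₃/z₀)/ln(z₁/z₀) = 7.6 × 8.2321/4.4048 = 14.2035 m/s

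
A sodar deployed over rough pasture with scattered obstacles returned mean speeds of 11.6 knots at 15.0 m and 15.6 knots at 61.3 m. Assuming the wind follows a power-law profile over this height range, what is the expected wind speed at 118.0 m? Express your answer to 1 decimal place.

17.9 knots

First find α: α = ln(V₂/V₁)/ln(z₂/z₁) = ln(15.6/11.6)/ln(61.3/15.0) = 0.29627/1.40773 = 0.2105
Extrapolate from 61.3 m to 118.0 m: V₃ = 15.6 × (118.0/61.3)^0.2105 = 15.6 × 1.1478 = 17.9054 knots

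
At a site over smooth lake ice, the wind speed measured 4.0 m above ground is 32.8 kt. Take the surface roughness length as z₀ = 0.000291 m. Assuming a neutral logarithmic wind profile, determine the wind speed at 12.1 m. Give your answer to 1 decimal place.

Log law: V(z) ∝ ln(z/z₀), so V₂/V₁ = ln(z₂/z₀) / ln(z₁/z₀).
ln(12.1/0.000291) = 10.6354, ln(4.0/0.000291) = 9.5285
V₂ = 32.8 × 10.6354/9.5285 = 32.8 × 1.1162 = 36.6103 kt

36.6 kt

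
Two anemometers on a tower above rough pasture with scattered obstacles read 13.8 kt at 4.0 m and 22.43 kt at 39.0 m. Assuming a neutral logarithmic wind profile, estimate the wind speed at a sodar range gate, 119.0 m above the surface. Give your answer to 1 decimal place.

Log law: V ∝ ln(z/z₀). From the pair, with r = V₁/V₂ = 0.61525,
ln z₀ = (ln z₁ − r·ln z₂)/(1 − r) = (1.3863 − 0.61525×3.6636)/0.38475 = -2.2552 → z₀ = 0.1049 m
V₃ = V₁ · ln(z₃/z₀)/ln(z₁/z₀) = 13.8 × 7.0343/3.6415 = 26.6576 kt

26.7 kt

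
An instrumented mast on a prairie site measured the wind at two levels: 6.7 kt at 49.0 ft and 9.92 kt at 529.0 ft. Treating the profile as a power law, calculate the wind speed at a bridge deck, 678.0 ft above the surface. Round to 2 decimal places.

10.33 kt

First find α: α = ln(V₂/V₁)/ln(z₂/z₁) = ln(9.92/6.7)/ln(529.0/49.0) = 0.39245/2.37917 = 0.1650
Extrapolate from 529.0 ft to 678.0 ft: V₃ = 9.92 × (678.0/529.0)^0.1650 = 9.92 × 1.0418 = 10.3345 kt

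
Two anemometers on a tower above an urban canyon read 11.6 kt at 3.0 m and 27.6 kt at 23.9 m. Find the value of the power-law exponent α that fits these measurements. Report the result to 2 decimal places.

Power law: V₂/V₁ = (z₂/z₁)^α ⇒ α = ln(V₂/V₁) / ln(z₂/z₁)
α = ln(27.6/11.6) / ln(23.9/3.0) = ln(2.3793) / ln(7.9667)
  = 0.86681 / 2.07527 = 0.41769

α ≈ 0.42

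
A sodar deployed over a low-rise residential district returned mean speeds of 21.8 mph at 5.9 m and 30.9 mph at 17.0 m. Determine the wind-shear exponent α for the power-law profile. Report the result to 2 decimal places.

α ≈ 0.33

Power law: V₂/V₁ = (z₂/z₁)^α ⇒ α = ln(V₂/V₁) / ln(z₂/z₁)
α = ln(30.9/21.8) / ln(17.0/5.9) = ln(1.4174) / ln(2.8814)
  = 0.34885 / 1.05826 = 0.32964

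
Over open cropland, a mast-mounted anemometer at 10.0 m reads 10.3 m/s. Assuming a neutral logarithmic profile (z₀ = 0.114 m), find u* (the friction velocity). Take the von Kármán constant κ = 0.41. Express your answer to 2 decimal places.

Log law: V(z) = (u*/κ) · ln(z/z₀) ⇒ u* = κ · V / ln(z/z₀)
u* = 0.41 × 10.3 / ln(10.0/0.114) = 0.41 × 10.3 / 4.4741
   = 4.2230 / 4.4741 = 0.9439 m/s

u* ≈ 0.94 m/s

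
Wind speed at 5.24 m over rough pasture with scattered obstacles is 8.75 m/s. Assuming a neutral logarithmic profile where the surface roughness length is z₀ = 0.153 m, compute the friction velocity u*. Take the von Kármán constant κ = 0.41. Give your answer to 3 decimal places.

u* ≈ 1.015 m/s

Log law: V(z) = (u*/κ) · ln(z/z₀) ⇒ u* = κ · V / ln(z/z₀)
u* = 0.41 × 8.75 / ln(5.24/0.153) = 0.41 × 8.75 / 3.5336
   = 3.5875 / 3.5336 = 1.0152 m/s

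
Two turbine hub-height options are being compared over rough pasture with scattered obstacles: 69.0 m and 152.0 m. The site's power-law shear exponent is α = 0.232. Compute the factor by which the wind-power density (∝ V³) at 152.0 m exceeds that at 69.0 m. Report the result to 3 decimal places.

1.733

Speed ratio: V_B/V_A = (z_B/z_A)^α = (152.0/69.0)^0.232 = (2.2029)^0.232 = 1.20109
Power-density ratio: P_B/P_A = (V_B/V_A)³ = (1.20109)³ = 1.73270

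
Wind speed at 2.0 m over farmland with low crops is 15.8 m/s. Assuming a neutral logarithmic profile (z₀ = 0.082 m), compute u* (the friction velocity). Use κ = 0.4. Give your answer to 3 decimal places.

u* ≈ 1.979 m/s

Log law: V(z) = (u*/κ) · ln(z/z₀) ⇒ u* = κ · V / ln(z/z₀)
u* = 0.4 × 15.8 / ln(2.0/0.082) = 0.4 × 15.8 / 3.1942
   = 6.3200 / 3.1942 = 1.9786 m/s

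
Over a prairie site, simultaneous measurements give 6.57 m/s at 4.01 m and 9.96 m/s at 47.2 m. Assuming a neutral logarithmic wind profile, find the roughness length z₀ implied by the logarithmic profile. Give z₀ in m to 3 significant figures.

Log law: V(z) ∝ ln(z/z₀). With r = V₁/V₂ = 6.57/9.96 = 0.65964,
r · ln(z₂/z₀) = ln(z₁/z₀) ⇒ ln z₀ = (ln z₁ − r·ln z₂)/(1 − r)
ln z₀ = (1.38879 − 0.65964×3.85439) / 0.34036 = -3.3897
z₀ = exp(-3.3897) = 0.03372 m

z₀ ≈ 0.0337 m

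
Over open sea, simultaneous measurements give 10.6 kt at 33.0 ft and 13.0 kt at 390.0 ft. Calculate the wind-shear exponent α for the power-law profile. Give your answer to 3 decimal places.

α ≈ 0.083

Power law: V₂/V₁ = (z₂/z₁)^α ⇒ α = ln(V₂/V₁) / ln(z₂/z₁)
α = ln(13.0/10.6) / ln(390.0/33.0) = ln(1.2264) / ln(11.8182)
  = 0.20410 / 2.46964 = 0.08264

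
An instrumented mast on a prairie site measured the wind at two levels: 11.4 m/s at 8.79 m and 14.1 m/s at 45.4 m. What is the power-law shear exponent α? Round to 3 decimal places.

Power law: V₂/V₁ = (z₂/z₁)^α ⇒ α = ln(V₂/V₁) / ln(z₂/z₁)
α = ln(14.1/11.4) / ln(45.4/8.79) = ln(1.2368) / ln(5.1650)
  = 0.21256 / 1.64190 = 0.12946

α ≈ 0.129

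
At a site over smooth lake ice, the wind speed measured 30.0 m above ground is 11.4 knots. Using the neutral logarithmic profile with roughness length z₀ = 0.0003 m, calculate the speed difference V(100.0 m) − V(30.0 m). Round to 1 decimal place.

Log law: V₂ = V₁ · ln(z₂/z₀)/ln(z₁/z₀) = 11.4 × 12.7169/11.5129 = 12.5922 knots
ΔV = 12.5922 − 11.4 = 1.1922 knots

1.2 knots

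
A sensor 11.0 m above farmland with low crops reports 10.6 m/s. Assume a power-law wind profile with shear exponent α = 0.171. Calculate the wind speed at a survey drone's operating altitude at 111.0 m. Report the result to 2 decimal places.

Power-law profile: V₂ = V₁ · (z₂/z₁)^α
V₂ = 10.6 × (111.0/11.0)^0.171 = 10.6 × (10.0909)^0.171
    = 10.6 × 1.4848 = 15.7390 m/s

15.74 m/s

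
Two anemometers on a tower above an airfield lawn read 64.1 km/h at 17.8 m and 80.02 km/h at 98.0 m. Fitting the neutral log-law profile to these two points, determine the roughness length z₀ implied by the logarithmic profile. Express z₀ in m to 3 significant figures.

Log law: V(z) ∝ ln(z/z₀). With r = V₁/V₂ = 64.1/80.02 = 0.80105,
r · ln(z₂/z₀) = ln(z₁/z₀) ⇒ ln z₀ = (ln z₁ − r·ln z₂)/(1 − r)
ln z₀ = (2.87920 − 0.80105×4.58497) / 0.19895 = -3.9889
z₀ = exp(-3.9889) = 0.01852 m

z₀ ≈ 0.0185 m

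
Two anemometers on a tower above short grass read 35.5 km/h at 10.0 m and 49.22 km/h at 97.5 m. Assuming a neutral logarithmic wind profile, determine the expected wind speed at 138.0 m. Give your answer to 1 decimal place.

Log law: V ∝ ln(z/z₀). From the pair, with r = V₁/V₂ = 0.72125,
ln z₀ = (ln z₁ − r·ln z₂)/(1 − r) = (2.3026 − 0.72125×4.5799)/0.27875 = -3.5898 → z₀ = 0.02760 m
V₃ = V₁ · ln(z₃/z₀)/ln(z₁/z₀) = 35.5 × 8.5170/5.8923 = 51.3130 km/h

51.3 km/h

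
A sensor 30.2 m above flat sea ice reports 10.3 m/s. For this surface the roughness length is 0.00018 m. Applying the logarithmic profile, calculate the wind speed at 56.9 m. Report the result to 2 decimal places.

10.84 m/s

Log law: V(z) ∝ ln(z/z₀), so V₂/V₁ = ln(z₂/z₀) / ln(z₁/z₀).
ln(56.9/0.00018) = 12.6638, ln(30.2/0.00018) = 12.0304
V₂ = 10.3 × 12.6638/12.0304 = 10.3 × 1.0527 = 10.8423 m/s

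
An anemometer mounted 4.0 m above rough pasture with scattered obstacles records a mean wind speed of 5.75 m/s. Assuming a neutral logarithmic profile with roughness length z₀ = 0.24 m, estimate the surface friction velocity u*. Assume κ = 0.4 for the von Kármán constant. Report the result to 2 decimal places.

u* ≈ 0.82 m/s

Log law: V(z) = (u*/κ) · ln(z/z₀) ⇒ u* = κ · V / ln(z/z₀)
u* = 0.4 × 5.75 / ln(4.0/0.24) = 0.4 × 5.75 / 2.8134
   = 2.3000 / 2.8134 = 0.8175 m/s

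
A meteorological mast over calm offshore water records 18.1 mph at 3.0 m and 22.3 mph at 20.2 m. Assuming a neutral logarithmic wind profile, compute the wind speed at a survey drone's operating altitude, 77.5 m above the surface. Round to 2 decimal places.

Log law: V ∝ ln(z/z₀). From the pair, with r = V₁/V₂ = 0.81166,
ln z₀ = (ln z₁ − r·ln z₂)/(1 − r) = (1.0986 − 0.81166×3.0057)/0.18834 = -7.1200 → z₀ = 0.0008088 m
V₃ = V₁ · ln(z₃/z₀)/ln(z₁/z₀) = 18.1 × 11.4702/8.2186 = 25.2612 mph

25.26 mph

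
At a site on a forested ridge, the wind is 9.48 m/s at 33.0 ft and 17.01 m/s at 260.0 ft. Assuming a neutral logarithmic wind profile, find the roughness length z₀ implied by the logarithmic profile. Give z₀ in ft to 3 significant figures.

z₀ ≈ 2.45 ft

Log law: V(z) ∝ ln(z/z₀). With r = V₁/V₂ = 9.48/17.01 = 0.55732,
r · ln(z₂/z₀) = ln(z₁/z₀) ⇒ ln z₀ = (ln z₁ − r·ln z₂)/(1 − r)
ln z₀ = (3.49651 − 0.55732×5.56068) / 0.44268 = 0.8978
z₀ = exp(0.8978) = 2.454 ft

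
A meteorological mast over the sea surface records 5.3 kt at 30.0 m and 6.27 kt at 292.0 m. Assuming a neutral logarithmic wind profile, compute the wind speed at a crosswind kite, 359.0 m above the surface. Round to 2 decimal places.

Log law: V ∝ ln(z/z₀). From the pair, with r = V₁/V₂ = 0.84530,
ln z₀ = (ln z₁ − r·ln z₂)/(1 − r) = (3.4012 − 0.84530×5.6768)/0.15470 = -9.0323 → z₀ = 0.0001195 m
V₃ = V₁ · ln(z₃/z₀)/ln(z₁/z₀) = 5.3 × 14.9156/12.4335 = 6.3581 kt

6.36 kt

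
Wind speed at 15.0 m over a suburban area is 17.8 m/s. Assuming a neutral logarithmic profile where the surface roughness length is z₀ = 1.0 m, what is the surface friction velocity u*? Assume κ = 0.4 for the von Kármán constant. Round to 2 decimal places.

Log law: V(z) = (u*/κ) · ln(z/z₀) ⇒ u* = κ · V / ln(z/z₀)
u* = 0.4 × 17.8 / ln(15.0/1.0) = 0.4 × 17.8 / 2.7081
   = 7.1200 / 2.7081 = 2.6292 m/s

u* ≈ 2.63 m/s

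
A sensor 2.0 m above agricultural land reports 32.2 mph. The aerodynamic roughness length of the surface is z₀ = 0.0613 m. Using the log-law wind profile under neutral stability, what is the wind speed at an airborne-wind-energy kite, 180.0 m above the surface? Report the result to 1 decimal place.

Log law: V(z) ∝ ln(z/z₀), so V₂/V₁ = ln(z₂/z₀) / ln(z₁/z₀).
ln(180.0/0.0613) = 7.9849, ln(2.0/0.0613) = 3.4851
V₂ = 32.2 × 7.9849/3.4851 = 32.2 × 2.2911 = 73.7750 mph

73.8 mph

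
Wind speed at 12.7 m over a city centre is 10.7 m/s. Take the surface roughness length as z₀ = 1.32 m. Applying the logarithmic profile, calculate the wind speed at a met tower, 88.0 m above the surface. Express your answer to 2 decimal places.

Log law: V(z) ∝ ln(z/z₀), so V₂/V₁ = ln(z₂/z₀) / ln(z₁/z₀).
ln(88.0/1.32) = 4.1997, ln(12.7/1.32) = 2.2640
V₂ = 10.7 × 4.1997/2.2640 = 10.7 × 1.8550 = 19.8487 m/s

19.85 m/s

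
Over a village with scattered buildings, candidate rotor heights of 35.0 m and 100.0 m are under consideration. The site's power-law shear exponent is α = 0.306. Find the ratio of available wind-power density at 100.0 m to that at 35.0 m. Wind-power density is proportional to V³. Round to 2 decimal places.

2.62

Speed ratio: V_B/V_A = (z_B/z_A)^α = (100.0/35.0)^0.306 = (2.8571)^0.306 = 1.37884
Power-density ratio: P_B/P_A = (V_B/V_A)³ = (1.37884)³ = 2.62147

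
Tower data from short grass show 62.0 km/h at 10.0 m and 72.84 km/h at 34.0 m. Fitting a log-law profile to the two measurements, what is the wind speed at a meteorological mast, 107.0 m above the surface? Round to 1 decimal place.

Log law: V ∝ ln(z/z₀). From the pair, with r = V₁/V₂ = 0.85118,
ln z₀ = (ln z₁ − r·ln z₂)/(1 − r) = (2.3026 − 0.85118×3.5264)/0.14882 = -4.6969 → z₀ = 0.009124 m
V₃ = V₁ · ln(z₃/z₀)/ln(z₁/z₀) = 62.0 × 9.3697/6.9995 = 82.9952 km/h

83.0 km/h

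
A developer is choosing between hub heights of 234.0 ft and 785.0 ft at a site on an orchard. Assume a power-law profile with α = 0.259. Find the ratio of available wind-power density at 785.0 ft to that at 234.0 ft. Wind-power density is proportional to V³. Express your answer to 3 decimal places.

Speed ratio: V_B/V_A = (z_B/z_A)^α = (785.0/234.0)^0.259 = (3.3547)^0.259 = 1.36818
Power-density ratio: P_B/P_A = (V_B/V_A)³ = (1.36818)³ = 2.56114

2.561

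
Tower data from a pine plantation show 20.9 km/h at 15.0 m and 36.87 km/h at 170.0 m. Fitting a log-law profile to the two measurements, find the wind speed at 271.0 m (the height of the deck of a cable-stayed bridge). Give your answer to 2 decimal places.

Log law: V ∝ ln(z/z₀). From the pair, with r = V₁/V₂ = 0.56686,
ln z₀ = (ln z₁ − r·ln z₂)/(1 − r) = (2.7081 − 0.56686×5.1358)/0.43314 = -0.4692 → z₀ = 0.6255 m
V₃ = V₁ · ln(z₃/z₀)/ln(z₁/z₀) = 20.9 × 6.0713/3.1772 = 39.9375 km/h

39.94 km/h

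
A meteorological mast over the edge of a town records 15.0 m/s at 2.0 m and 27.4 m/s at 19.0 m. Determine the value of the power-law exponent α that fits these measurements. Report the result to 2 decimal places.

α ≈ 0.27

Power law: V₂/V₁ = (z₂/z₁)^α ⇒ α = ln(V₂/V₁) / ln(z₂/z₁)
α = ln(27.4/15.0) / ln(19.0/2.0) = ln(1.8267) / ln(9.5000)
  = 0.60249 / 2.25129 = 0.26762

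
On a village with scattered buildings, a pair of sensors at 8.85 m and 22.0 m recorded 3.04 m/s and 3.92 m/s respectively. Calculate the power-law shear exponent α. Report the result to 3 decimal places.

α ≈ 0.279

Power law: V₂/V₁ = (z₂/z₁)^α ⇒ α = ln(V₂/V₁) / ln(z₂/z₁)
α = ln(3.92/3.04) / ln(22.0/8.85) = ln(1.2895) / ln(2.4859)
  = 0.25423 / 0.91062 = 0.27919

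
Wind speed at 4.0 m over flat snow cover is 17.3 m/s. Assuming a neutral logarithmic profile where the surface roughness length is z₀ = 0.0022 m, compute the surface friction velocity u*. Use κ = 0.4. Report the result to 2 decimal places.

Log law: V(z) = (u*/κ) · ln(z/z₀) ⇒ u* = κ · V / ln(z/z₀)
u* = 0.4 × 17.3 / ln(4.0/0.0022) = 0.4 × 17.3 / 7.5056
   = 6.9200 / 7.5056 = 0.9220 m/s

u* ≈ 0.92 m/s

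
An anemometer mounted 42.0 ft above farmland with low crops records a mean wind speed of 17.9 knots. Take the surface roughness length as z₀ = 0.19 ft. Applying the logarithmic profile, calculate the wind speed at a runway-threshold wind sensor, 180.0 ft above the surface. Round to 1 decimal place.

Log law: V(z) ∝ ln(z/z₀), so V₂/V₁ = ln(z₂/z₀) / ln(z₁/z₀).
ln(180.0/0.19) = 6.8537, ln(42.0/0.19) = 5.3984
V₂ = 17.9 × 6.8537/5.3984 = 17.9 × 1.2696 = 22.7254 knots

22.7 knots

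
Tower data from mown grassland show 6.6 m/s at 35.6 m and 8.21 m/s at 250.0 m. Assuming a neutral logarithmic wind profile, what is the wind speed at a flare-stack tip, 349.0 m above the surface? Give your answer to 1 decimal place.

Log law: V ∝ ln(z/z₀). From the pair, with r = V₁/V₂ = 0.80390,
ln z₀ = (ln z₁ − r·ln z₂)/(1 − r) = (3.5723 − 0.80390×5.5215)/0.19610 = -4.4178 → z₀ = 0.01206 m
V₃ = V₁ · ln(z₃/z₀)/ln(z₁/z₀) = 6.6 × 10.2729/7.9902 = 8.4856 m/s

8.5 m/s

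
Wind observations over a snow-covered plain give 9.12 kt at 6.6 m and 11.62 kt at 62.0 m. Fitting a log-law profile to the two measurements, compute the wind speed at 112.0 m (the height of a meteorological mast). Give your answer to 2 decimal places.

Log law: V ∝ ln(z/z₀). From the pair, with r = V₁/V₂ = 0.78485,
ln z₀ = (ln z₁ − r·ln z₂)/(1 − r) = (1.8871 − 0.78485×4.1271)/0.21515 = -6.2847 → z₀ = 0.001865 m
V₃ = V₁ · ln(z₃/z₀)/ln(z₁/z₀) = 9.12 × 11.0032/8.1718 = 12.2800 kt

12.28 kt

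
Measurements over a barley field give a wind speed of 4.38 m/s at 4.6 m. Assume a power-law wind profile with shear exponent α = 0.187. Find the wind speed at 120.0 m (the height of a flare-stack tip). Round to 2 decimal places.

8.06 m/s

Power-law profile: V₂ = V₁ · (z₂/z₁)^α
V₂ = 4.38 × (120.0/4.6)^0.187 = 4.38 × (26.0870)^0.187
    = 4.38 × 1.8402 = 8.0602 m/s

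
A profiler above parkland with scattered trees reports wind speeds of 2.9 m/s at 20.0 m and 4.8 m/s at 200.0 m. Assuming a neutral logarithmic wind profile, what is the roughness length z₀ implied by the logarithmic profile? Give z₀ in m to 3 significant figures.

z₀ ≈ 0.595 m

Log law: V(z) ∝ ln(z/z₀). With r = V₁/V₂ = 2.9/4.8 = 0.60417,
r · ln(z₂/z₀) = ln(z₁/z₀) ⇒ ln z₀ = (ln z₁ − r·ln z₂)/(1 − r)
ln z₀ = (2.99573 − 0.60417×5.29832) / 0.39583 = -0.5187
z₀ = exp(-0.5187) = 0.5953 m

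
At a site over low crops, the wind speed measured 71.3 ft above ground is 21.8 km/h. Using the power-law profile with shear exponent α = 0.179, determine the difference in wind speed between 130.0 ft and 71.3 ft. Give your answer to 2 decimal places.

2.47 km/h

Power law: V₂ = V₁ · (z₂/z₁)^α = 21.8 × (1.8233)^0.179 = 24.2744 km/h
ΔV = 24.2744 − 21.8 = 2.4744 km/h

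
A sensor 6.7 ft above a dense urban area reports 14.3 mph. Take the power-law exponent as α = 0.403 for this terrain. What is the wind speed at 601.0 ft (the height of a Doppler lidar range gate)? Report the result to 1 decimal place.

87.6 mph

Power-law profile: V₂ = V₁ · (z₂/z₁)^α
V₂ = 14.3 × (601.0/6.7)^0.403 = 14.3 × (89.7015)^0.403
    = 14.3 × 6.1232 = 87.5617 mph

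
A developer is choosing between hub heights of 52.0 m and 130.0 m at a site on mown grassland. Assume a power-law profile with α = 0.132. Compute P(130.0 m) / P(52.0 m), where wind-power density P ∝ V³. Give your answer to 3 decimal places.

Speed ratio: V_B/V_A = (z_B/z_A)^α = (130.0/52.0)^0.132 = (2.5000)^0.132 = 1.12857
Power-density ratio: P_B/P_A = (V_B/V_A)³ = (1.12857)³ = 1.43742

1.437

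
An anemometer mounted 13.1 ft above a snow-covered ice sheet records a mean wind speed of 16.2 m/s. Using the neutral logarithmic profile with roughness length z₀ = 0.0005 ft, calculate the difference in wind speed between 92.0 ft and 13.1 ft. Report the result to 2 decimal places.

3.10 m/s

Log law: V₂ = V₁ · ln(z₂/z₀)/ln(z₁/z₀) = 16.2 × 12.1227/10.1735 = 19.3038 m/s
ΔV = 19.3038 − 16.2 = 3.1038 m/s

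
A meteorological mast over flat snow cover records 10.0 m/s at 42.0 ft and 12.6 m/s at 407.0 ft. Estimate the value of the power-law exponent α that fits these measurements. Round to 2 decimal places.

Power law: V₂/V₁ = (z₂/z₁)^α ⇒ α = ln(V₂/V₁) / ln(z₂/z₁)
α = ln(12.6/10.0) / ln(407.0/42.0) = ln(1.2600) / ln(9.6905)
  = 0.23111 / 2.27114 = 0.10176

α ≈ 0.10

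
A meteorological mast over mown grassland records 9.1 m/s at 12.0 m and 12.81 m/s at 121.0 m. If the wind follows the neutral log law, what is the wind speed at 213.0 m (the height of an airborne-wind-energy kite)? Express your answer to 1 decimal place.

Log law: V ∝ ln(z/z₀). From the pair, with r = V₁/V₂ = 0.71038,
ln z₀ = (ln z₁ − r·ln z₂)/(1 − r) = (2.4849 − 0.71038×4.7958)/0.28962 = -3.1833 → z₀ = 0.04145 m
V₃ = V₁ · ln(z₃/z₀)/ln(z₁/z₀) = 9.1 × 8.5446/5.6682 = 13.7179 m/s

13.7 m/s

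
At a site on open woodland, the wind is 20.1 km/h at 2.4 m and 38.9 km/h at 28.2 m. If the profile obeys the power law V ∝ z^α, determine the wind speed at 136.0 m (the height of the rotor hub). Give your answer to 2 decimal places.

59.30 km/h

First find α: α = ln(V₂/V₁)/ln(z₂/z₁) = ln(38.9/20.1)/ln(28.2/2.4) = 0.66027/2.46385 = 0.2680
Extrapolate from 28.2 m to 136.0 m: V₃ = 38.9 × (136.0/28.2)^0.2680 = 38.9 × 1.5244 = 59.3008 km/h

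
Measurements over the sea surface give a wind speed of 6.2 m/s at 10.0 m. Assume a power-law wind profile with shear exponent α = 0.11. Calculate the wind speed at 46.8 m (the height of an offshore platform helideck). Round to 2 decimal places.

Power-law profile: V₂ = V₁ · (z₂/z₁)^α
V₂ = 6.2 × (46.8/10.0)^0.11 = 6.2 × (4.6800)^0.11
    = 6.2 × 1.1850 = 7.3471 m/s

7.35 m/s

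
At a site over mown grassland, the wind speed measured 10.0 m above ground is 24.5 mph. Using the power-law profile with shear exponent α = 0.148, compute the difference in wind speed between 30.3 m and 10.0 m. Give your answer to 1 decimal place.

4.4 mph

Power law: V₂ = V₁ · (z₂/z₁)^α = 24.5 × (3.0300)^0.148 = 28.8682 mph
ΔV = 28.8682 − 24.5 = 4.3682 mph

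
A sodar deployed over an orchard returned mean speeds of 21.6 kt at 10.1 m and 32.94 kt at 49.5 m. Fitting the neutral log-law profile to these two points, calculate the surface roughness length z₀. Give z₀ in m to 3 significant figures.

Log law: V(z) ∝ ln(z/z₀). With r = V₁/V₂ = 21.6/32.94 = 0.65574,
r · ln(z₂/z₀) = ln(z₁/z₀) ⇒ ln z₀ = (ln z₁ − r·ln z₂)/(1 − r)
ln z₀ = (2.31254 − 0.65574×3.90197) / 0.34426 = -0.7150
z₀ = exp(-0.7150) = 0.4892 m

z₀ ≈ 0.489 m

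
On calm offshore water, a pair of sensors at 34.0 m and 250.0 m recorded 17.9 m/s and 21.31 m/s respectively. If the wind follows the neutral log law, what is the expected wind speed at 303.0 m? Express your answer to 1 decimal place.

Log law: V ∝ ln(z/z₀). From the pair, with r = V₁/V₂ = 0.83998,
ln z₀ = (ln z₁ − r·ln z₂)/(1 − r) = (3.5264 − 0.83998×5.5215)/0.16002 = -6.9465 → z₀ = 0.0009620 m
V₃ = V₁ · ln(z₃/z₀)/ln(z₁/z₀) = 17.9 × 12.6602/10.4728 = 21.6386 m/s

21.6 m/s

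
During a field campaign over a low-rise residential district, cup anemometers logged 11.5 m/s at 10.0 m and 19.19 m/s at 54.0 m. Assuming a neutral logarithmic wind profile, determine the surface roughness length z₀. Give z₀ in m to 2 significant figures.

z₀ ≈ 0.80 m

Log law: V(z) ∝ ln(z/z₀). With r = V₁/V₂ = 11.5/19.19 = 0.59927,
r · ln(z₂/z₀) = ln(z₁/z₀) ⇒ ln z₀ = (ln z₁ − r·ln z₂)/(1 − r)
ln z₀ = (2.30259 − 0.59927×3.98898) / 0.40073 = -0.2193
z₀ = exp(-0.2193) = 0.8031 m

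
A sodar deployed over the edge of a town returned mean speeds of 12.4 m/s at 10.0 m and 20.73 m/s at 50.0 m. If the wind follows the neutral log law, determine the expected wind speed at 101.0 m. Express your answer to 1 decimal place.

Log law: V ∝ ln(z/z₀). From the pair, with r = V₁/V₂ = 0.59817,
ln z₀ = (ln z₁ − r·ln z₂)/(1 − r) = (2.3026 − 0.59817×3.9120)/0.40183 = -0.0932 → z₀ = 0.9110 m
V₃ = V₁ · ln(z₃/z₀)/ln(z₁/z₀) = 12.4 × 4.7083/2.3958 = 24.3690 m/s

24.4 m/s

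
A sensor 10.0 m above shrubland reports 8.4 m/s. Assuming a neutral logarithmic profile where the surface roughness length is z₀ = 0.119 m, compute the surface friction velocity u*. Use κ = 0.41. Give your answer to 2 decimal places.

u* ≈ 0.78 m/s

Log law: V(z) = (u*/κ) · ln(z/z₀) ⇒ u* = κ · V / ln(z/z₀)
u* = 0.41 × 8.4 / ln(10.0/0.119) = 0.41 × 8.4 / 4.4312
   = 3.4440 / 4.4312 = 0.7772 m/s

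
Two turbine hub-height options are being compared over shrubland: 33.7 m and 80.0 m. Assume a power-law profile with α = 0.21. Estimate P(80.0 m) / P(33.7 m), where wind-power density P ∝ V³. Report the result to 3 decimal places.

1.724

Speed ratio: V_B/V_A = (z_B/z_A)^α = (80.0/33.7)^0.21 = (2.3739)^0.21 = 1.19908
Power-density ratio: P_B/P_A = (V_B/V_A)³ = (1.19908)³ = 1.72401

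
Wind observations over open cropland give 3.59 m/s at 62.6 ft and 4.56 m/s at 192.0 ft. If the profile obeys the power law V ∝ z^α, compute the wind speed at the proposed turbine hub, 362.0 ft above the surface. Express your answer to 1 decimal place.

First find α: α = ln(V₂/V₁)/ln(z₂/z₁) = ln(4.56/3.59)/ln(192.0/62.6) = 0.23917/1.12073 = 0.2134
Extrapolate from 192.0 ft to 362.0 ft: V₃ = 4.56 × (362.0/192.0)^0.2134 = 4.56 × 1.1449 = 5.2208 m/s

5.2 m/s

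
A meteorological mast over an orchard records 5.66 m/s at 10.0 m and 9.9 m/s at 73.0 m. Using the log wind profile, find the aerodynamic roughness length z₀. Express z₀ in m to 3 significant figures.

Log law: V(z) ∝ ln(z/z₀). With r = V₁/V₂ = 5.66/9.9 = 0.57172,
r · ln(z₂/z₀) = ln(z₁/z₀) ⇒ ln z₀ = (ln z₁ − r·ln z₂)/(1 − r)
ln z₀ = (2.30259 − 0.57172×4.29046) / 0.42828 = -0.3510
z₀ = exp(-0.3510) = 0.7040 m

z₀ ≈ 0.704 m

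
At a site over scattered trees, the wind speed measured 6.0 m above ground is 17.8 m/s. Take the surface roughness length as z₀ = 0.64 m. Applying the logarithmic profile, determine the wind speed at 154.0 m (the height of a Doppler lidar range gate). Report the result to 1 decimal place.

Log law: V(z) ∝ ln(z/z₀), so V₂/V₁ = ln(z₂/z₀) / ln(z₁/z₀).
ln(154.0/0.64) = 5.4832, ln(6.0/0.64) = 2.2380
V₂ = 17.8 × 5.4832/2.2380 = 17.8 × 2.4500 = 43.6102 m/s

43.6 m/s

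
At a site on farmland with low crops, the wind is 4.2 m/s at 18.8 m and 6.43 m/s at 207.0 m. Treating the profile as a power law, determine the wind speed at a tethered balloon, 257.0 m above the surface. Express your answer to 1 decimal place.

6.7 m/s

First find α: α = ln(V₂/V₁)/ln(z₂/z₁) = ln(6.43/4.2)/ln(207.0/18.8) = 0.42589/2.39886 = 0.1775
Extrapolate from 207.0 m to 257.0 m: V₃ = 6.43 × (257.0/207.0)^0.1775 = 6.43 × 1.0392 = 6.6818 m/s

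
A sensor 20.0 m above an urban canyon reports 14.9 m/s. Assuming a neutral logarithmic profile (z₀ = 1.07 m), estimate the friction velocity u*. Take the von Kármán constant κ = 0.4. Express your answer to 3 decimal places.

u* ≈ 2.035 m/s

Log law: V(z) = (u*/κ) · ln(z/z₀) ⇒ u* = κ · V / ln(z/z₀)
u* = 0.4 × 14.9 / ln(20.0/1.07) = 0.4 × 14.9 / 2.9281
   = 5.9600 / 2.9281 = 2.0355 m/s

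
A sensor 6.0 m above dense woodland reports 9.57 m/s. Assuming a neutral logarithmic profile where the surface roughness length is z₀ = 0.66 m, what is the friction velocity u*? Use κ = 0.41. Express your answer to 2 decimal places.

u* ≈ 1.78 m/s

Log law: V(z) = (u*/κ) · ln(z/z₀) ⇒ u* = κ · V / ln(z/z₀)
u* = 0.41 × 9.57 / ln(6.0/0.66) = 0.41 × 9.57 / 2.2073
   = 3.9237 / 2.2073 = 1.7776 m/s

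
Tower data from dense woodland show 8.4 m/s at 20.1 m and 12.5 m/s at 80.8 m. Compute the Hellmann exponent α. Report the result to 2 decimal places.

α ≈ 0.29

Power law: V₂/V₁ = (z₂/z₁)^α ⇒ α = ln(V₂/V₁) / ln(z₂/z₁)
α = ln(12.5/8.4) / ln(80.8/20.1) = ln(1.4881) / ln(4.0199)
  = 0.39750 / 1.39126 = 0.28571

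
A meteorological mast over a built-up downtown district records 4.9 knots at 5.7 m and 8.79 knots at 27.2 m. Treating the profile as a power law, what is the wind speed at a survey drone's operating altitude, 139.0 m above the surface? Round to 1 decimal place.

First find α: α = ln(V₂/V₁)/ln(z₂/z₁) = ln(8.79/4.9)/ln(27.2/5.7) = 0.58438/1.56275 = 0.3739
Extrapolate from 27.2 m to 139.0 m: V₃ = 8.79 × (139.0/27.2)^0.3739 = 8.79 × 1.8404 = 16.1773 knots

16.2 knots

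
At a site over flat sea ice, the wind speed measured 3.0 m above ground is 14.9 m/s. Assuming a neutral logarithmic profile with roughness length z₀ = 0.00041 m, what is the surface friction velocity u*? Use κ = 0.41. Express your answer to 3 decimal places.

Log law: V(z) = (u*/κ) · ln(z/z₀) ⇒ u* = κ · V / ln(z/z₀)
u* = 0.41 × 14.9 / ln(3.0/0.00041) = 0.41 × 14.9 / 8.8980
   = 6.1090 / 8.8980 = 0.6866 m/s

u* ≈ 0.687 m/s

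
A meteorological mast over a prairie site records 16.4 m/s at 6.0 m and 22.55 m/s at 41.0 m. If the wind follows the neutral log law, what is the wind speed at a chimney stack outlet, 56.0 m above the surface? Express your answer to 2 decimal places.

23.55 m/s

Log law: V ∝ ln(z/z₀). From the pair, with r = V₁/V₂ = 0.72727,
ln z₀ = (ln z₁ − r·ln z₂)/(1 − r) = (1.7918 − 0.72727×3.7136)/0.27273 = -3.3331 → z₀ = 0.03568 m
V₃ = V₁ · ln(z₃/z₀)/ln(z₁/z₀) = 16.4 × 7.3584/5.1248 = 23.5477 m/s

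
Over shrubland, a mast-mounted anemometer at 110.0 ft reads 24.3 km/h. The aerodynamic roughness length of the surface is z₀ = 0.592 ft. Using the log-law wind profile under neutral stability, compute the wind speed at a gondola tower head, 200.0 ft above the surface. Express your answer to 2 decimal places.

Log law: V(z) ∝ ln(z/z₀), so V₂/V₁ = ln(z₂/z₀) / ln(z₁/z₀).
ln(200.0/0.592) = 5.8226, ln(110.0/0.592) = 5.2247
V₂ = 24.3 × 5.8226/5.2247 = 24.3 × 1.1144 = 27.0805 km/h

27.08 km/h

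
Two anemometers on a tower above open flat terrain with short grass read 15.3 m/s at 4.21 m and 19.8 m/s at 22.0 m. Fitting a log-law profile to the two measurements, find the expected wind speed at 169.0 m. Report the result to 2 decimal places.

Log law: V ∝ ln(z/z₀). From the pair, with r = V₁/V₂ = 0.77273,
ln z₀ = (ln z₁ − r·ln z₂)/(1 − r) = (1.4375 − 0.77273×3.0910)/0.22727 = -4.1847 → z₀ = 0.01523 m
V₃ = V₁ · ln(z₃/z₀)/ln(z₁/z₀) = 15.3 × 9.3146/5.6222 = 25.3485 m/s

25.35 m/s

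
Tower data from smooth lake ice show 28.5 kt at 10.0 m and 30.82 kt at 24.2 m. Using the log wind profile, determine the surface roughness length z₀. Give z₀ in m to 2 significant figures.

Log law: V(z) ∝ ln(z/z₀). With r = V₁/V₂ = 28.5/30.82 = 0.92472,
r · ln(z₂/z₀) = ln(z₁/z₀) ⇒ ln z₀ = (ln z₁ − r·ln z₂)/(1 − r)
ln z₀ = (2.30259 − 0.92472×3.18635) / 0.07528 = -8.5540
z₀ = exp(-8.5540) = 0.0001928 m

z₀ ≈ 0.00019 m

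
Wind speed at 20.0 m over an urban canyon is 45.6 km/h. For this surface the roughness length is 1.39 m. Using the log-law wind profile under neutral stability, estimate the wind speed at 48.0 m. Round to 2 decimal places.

Log law: V(z) ∝ ln(z/z₀), so V₂/V₁ = ln(z₂/z₀) / ln(z₁/z₀).
ln(48.0/1.39) = 3.5419, ln(20.0/1.39) = 2.6664
V₂ = 45.6 × 3.5419/2.6664 = 45.6 × 1.3283 = 60.5719 km/h

60.57 km/h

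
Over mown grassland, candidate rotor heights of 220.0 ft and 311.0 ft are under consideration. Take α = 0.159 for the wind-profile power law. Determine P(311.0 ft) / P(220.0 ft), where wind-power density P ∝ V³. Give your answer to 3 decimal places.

1.180

Speed ratio: V_B/V_A = (z_B/z_A)^α = (311.0/220.0)^0.159 = (1.4136)^0.159 = 1.05658
Power-density ratio: P_B/P_A = (V_B/V_A)³ = (1.05658)³ = 1.17954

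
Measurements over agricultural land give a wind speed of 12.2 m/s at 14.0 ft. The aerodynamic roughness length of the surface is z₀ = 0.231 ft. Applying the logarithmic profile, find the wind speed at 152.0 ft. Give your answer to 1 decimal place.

Log law: V(z) ∝ ln(z/z₀), so V₂/V₁ = ln(z₂/z₀) / ln(z₁/z₀).
ln(152.0/0.231) = 6.4892, ln(14.0/0.231) = 4.1044
V₂ = 12.2 × 6.4892/4.1044 = 12.2 × 1.5810 = 19.2887 m/s

19.3 m/s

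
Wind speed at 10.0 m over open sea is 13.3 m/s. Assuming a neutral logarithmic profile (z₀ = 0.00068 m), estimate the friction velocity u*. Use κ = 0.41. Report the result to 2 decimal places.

u* ≈ 0.57 m/s

Log law: V(z) = (u*/κ) · ln(z/z₀) ⇒ u* = κ · V / ln(z/z₀)
u* = 0.41 × 13.3 / ln(10.0/0.00068) = 0.41 × 13.3 / 9.5960
   = 5.4530 / 9.5960 = 0.5683 m/s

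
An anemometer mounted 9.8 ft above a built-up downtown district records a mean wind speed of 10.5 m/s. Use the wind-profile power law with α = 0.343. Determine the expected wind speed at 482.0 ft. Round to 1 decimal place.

Power-law profile: V₂ = V₁ · (z₂/z₁)^α
V₂ = 10.5 × (482.0/9.8)^0.343 = 10.5 × (49.1837)^0.343
    = 10.5 × 3.8045 = 39.9470 m/s

39.9 m/s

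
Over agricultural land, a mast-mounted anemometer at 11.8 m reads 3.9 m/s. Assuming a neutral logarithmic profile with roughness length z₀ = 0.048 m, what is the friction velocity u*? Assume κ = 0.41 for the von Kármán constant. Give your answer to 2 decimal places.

u* ≈ 0.29 m/s

Log law: V(z) = (u*/κ) · ln(z/z₀) ⇒ u* = κ · V / ln(z/z₀)
u* = 0.41 × 3.9 / ln(11.8/0.048) = 0.41 × 3.9 / 5.5047
   = 1.5990 / 5.5047 = 0.2905 m/s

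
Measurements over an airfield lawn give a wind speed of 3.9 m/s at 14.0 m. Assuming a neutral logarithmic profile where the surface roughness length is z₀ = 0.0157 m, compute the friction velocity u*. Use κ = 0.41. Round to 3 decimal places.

Log law: V(z) = (u*/κ) · ln(z/z₀) ⇒ u* = κ · V / ln(z/z₀)
u* = 0.41 × 3.9 / ln(14.0/0.0157) = 0.41 × 3.9 / 6.7932
   = 1.5990 / 6.7932 = 0.2354 m/s

u* ≈ 0.235 m/s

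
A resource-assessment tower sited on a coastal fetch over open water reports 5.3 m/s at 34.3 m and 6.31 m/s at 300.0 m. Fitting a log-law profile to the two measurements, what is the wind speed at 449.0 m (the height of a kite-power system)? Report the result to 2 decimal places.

Log law: V ∝ ln(z/z₀). From the pair, with r = V₁/V₂ = 0.83994,
ln z₀ = (ln z₁ − r·ln z₂)/(1 − r) = (3.5351 − 0.83994×5.7038)/0.16006 = -7.8448 → z₀ = 0.0003918 m
V₃ = V₁ · ln(z₃/z₀)/ln(z₁/z₀) = 5.3 × 13.9519/11.3800 = 6.4978 m/s

6.50 m/s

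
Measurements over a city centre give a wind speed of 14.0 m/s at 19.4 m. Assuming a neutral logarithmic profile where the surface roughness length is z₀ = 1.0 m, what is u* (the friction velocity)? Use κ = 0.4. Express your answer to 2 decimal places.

u* ≈ 1.89 m/s

Log law: V(z) = (u*/κ) · ln(z/z₀) ⇒ u* = κ · V / ln(z/z₀)
u* = 0.4 × 14.0 / ln(19.4/1.0) = 0.4 × 14.0 / 2.9653
   = 5.6000 / 2.9653 = 1.8885 m/s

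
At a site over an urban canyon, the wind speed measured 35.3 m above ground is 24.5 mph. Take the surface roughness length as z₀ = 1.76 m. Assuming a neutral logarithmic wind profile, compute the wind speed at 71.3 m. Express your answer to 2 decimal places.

30.24 mph

Log law: V(z) ∝ ln(z/z₀), so V₂/V₁ = ln(z₂/z₀) / ln(z₁/z₀).
ln(71.3/1.76) = 3.7016, ln(35.3/1.76) = 2.9986
V₂ = 24.5 × 3.7016/2.9986 = 24.5 × 1.2344 = 30.2440 mph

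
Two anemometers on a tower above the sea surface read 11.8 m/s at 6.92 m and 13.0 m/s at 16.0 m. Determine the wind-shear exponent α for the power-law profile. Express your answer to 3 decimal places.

α ≈ 0.116

Power law: V₂/V₁ = (z₂/z₁)^α ⇒ α = ln(V₂/V₁) / ln(z₂/z₁)
α = ln(13.0/11.8) / ln(16.0/6.92) = ln(1.1017) / ln(2.3121)
  = 0.09685 / 0.83817 = 0.11555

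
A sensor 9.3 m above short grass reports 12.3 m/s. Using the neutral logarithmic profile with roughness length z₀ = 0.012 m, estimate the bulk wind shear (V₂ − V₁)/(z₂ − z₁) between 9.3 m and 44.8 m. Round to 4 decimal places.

0.0819 m/s/m

Log law: V₂ = V₁ · ln(z₂/z₀)/ln(z₁/z₀) = 12.3 × 8.2251/6.6529 = 15.2067 m/s
ΔV/Δz = (15.2067 − 12.3)/(44.8 − 9.3) = 2.9067/35.5000 = 0.08188 m/s/m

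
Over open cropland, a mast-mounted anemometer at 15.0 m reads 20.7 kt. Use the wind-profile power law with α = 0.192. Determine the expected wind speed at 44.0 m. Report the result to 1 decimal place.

25.5 kt

Power-law profile: V₂ = V₁ · (z₂/z₁)^α
V₂ = 20.7 × (44.0/15.0)^0.192 = 20.7 × (2.9333)^0.192
    = 20.7 × 1.2295 = 25.4509 kt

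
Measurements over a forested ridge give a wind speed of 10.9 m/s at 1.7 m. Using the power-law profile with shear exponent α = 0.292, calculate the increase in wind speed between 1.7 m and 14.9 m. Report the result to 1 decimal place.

9.6 m/s

Power law: V₂ = V₁ · (z₂/z₁)^α = 10.9 × (8.7647)^0.292 = 20.5450 m/s
ΔV = 20.5450 − 10.9 = 9.6450 m/s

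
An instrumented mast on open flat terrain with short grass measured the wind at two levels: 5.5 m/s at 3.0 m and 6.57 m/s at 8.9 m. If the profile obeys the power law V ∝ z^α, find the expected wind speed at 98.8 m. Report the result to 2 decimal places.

9.74 m/s

First find α: α = ln(V₂/V₁)/ln(z₂/z₁) = ln(6.57/5.5)/ln(8.9/3.0) = 0.17777/1.08744 = 0.1635
Extrapolate from 8.9 m to 98.8 m: V₃ = 6.57 × (98.8/8.9)^0.1635 = 6.57 × 1.4821 = 9.7376 m/s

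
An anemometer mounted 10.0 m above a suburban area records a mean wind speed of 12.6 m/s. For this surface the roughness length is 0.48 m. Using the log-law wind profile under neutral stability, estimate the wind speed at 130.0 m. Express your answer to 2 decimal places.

23.24 m/s

Log law: V(z) ∝ ln(z/z₀), so V₂/V₁ = ln(z₂/z₀) / ln(z₁/z₀).
ln(130.0/0.48) = 5.6015, ln(10.0/0.48) = 3.0366
V₂ = 12.6 × 5.6015/3.0366 = 12.6 × 1.8447 = 23.2431 m/s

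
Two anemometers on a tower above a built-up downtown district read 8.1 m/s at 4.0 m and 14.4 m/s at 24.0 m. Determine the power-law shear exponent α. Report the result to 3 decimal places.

α ≈ 0.321

Power law: V₂/V₁ = (z₂/z₁)^α ⇒ α = ln(V₂/V₁) / ln(z₂/z₁)
α = ln(14.4/8.1) / ln(24.0/4.0) = ln(1.7778) / ln(6.0000)
  = 0.57536 / 1.79176 = 0.32112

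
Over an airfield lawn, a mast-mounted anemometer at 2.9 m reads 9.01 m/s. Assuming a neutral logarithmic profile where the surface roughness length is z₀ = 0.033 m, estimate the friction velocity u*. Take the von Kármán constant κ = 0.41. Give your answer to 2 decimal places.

Log law: V(z) = (u*/κ) · ln(z/z₀) ⇒ u* = κ · V / ln(z/z₀)
u* = 0.41 × 9.01 / ln(2.9/0.033) = 0.41 × 9.01 / 4.4760
   = 3.6941 / 4.4760 = 0.8253 m/s

u* ≈ 0.83 m/s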